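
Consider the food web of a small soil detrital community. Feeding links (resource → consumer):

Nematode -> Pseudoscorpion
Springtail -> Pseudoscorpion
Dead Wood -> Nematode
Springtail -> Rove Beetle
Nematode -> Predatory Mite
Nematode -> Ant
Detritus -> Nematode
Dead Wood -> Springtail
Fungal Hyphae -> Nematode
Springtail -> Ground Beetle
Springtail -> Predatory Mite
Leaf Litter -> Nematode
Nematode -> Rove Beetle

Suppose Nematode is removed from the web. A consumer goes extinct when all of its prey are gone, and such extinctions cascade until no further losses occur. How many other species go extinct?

1

Remove Nematode.
Round 1: Ant (all prey gone) → extinct.
No further losses. Total secondary extinctions: 1.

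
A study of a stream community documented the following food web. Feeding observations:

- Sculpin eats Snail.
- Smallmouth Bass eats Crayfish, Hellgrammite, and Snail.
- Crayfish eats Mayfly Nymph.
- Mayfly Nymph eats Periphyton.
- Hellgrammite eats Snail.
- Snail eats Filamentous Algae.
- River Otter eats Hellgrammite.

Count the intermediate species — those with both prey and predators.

Intermediate species (has both prey and predators): Mayfly Nymph, Snail, Hellgrammite, Crayfish.
Count: 4.

4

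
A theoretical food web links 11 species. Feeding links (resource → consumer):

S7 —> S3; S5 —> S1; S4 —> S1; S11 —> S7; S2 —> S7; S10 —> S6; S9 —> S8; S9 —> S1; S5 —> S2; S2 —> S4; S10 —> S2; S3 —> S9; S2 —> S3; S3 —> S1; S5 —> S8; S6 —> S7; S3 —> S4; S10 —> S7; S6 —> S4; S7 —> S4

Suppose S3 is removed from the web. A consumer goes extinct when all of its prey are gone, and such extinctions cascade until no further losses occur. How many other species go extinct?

1

Remove S3.
Round 1: S9 (all prey gone) → extinct.
No further losses. Total secondary extinctions: 1.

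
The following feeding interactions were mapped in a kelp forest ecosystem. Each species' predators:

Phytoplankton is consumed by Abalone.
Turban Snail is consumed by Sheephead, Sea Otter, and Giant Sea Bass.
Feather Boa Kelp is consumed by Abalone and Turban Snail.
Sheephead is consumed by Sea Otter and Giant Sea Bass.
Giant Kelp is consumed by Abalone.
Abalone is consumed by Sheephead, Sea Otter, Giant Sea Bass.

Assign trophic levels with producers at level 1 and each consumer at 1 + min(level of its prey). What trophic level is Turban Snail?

Trophic level 2

Feather Boa Kelp is a producer → level 1.
Turban Snail eats Feather Boa Kelp → level 2.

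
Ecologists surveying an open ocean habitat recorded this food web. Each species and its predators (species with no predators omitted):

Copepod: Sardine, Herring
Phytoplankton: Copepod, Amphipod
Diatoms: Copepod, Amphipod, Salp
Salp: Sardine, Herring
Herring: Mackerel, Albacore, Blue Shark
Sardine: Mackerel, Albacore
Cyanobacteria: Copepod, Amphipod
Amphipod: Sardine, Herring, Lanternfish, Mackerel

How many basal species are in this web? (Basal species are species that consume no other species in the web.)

3

Basal species (no prey listed): Cyanobacteria, Phytoplankton, Diatoms.
Count: 3.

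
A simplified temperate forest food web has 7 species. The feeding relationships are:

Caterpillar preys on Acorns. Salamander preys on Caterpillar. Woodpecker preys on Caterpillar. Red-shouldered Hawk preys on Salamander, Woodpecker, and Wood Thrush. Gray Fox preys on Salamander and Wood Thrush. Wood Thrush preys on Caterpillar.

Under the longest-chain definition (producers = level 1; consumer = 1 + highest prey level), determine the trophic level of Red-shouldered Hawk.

Acorns is a producer → level 1.
Caterpillar eats Acorns → level 2.
Salamander eats Caterpillar → level 3.
Red-shouldered Hawk eats Salamander (level 3); other prey at levels: Woodpecker 3, Wood Thrush 3 → level 4.

Trophic level 4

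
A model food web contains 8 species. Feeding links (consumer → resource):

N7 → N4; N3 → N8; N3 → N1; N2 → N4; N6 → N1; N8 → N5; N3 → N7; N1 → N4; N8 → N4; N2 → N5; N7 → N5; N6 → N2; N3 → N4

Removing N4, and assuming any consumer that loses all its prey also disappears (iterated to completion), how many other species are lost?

1

Remove N4.
Round 1: N1 (all prey gone) → extinct.
No further losses. Total secondary extinctions: 1.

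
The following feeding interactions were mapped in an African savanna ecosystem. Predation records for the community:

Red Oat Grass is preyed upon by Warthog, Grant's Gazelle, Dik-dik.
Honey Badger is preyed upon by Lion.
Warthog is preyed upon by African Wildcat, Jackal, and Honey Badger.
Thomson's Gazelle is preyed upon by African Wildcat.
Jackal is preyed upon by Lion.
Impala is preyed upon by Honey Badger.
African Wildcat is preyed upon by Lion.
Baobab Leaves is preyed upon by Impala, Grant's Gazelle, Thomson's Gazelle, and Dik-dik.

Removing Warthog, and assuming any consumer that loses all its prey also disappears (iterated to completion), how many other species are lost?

1

Remove Warthog.
Round 1: Jackal (all prey gone) → extinct.
No further losses. Total secondary extinctions: 1.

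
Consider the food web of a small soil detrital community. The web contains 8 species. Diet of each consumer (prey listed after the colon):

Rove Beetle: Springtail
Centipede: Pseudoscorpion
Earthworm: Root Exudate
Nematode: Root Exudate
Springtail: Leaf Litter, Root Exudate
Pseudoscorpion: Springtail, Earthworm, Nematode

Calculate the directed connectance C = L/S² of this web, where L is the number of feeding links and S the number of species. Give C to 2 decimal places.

C = 0.14

The web has S = 8 species and L = 9 feeding links.
C = L / S² = 9 / 64 = 0.1406 ≈ 0.14.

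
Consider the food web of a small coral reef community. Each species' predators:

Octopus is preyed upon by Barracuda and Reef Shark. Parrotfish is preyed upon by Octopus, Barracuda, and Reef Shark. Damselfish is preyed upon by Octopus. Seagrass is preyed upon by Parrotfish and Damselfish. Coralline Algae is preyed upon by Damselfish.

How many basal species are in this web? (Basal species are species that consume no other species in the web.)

Basal species (no prey listed): Seagrass, Coralline Algae.
Count: 2.

2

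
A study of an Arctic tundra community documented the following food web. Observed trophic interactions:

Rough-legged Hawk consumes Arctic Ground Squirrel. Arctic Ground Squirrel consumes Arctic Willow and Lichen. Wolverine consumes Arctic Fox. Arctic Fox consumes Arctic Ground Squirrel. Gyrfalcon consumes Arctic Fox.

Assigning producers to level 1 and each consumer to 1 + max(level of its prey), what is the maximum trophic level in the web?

4

Producers (level 1): Lichen, Arctic Willow.
Lichen → Arctic Ground Squirrel → Arctic Fox → Wolverine gives Wolverine level 4.
No species has a prey at level 4, so no species reaches level 5.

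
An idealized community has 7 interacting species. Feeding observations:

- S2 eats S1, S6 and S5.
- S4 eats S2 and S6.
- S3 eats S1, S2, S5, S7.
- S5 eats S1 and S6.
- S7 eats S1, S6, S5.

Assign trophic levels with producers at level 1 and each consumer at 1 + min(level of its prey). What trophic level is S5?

S6 is a producer → level 1.
S5 eats S6 → level 2.

Trophic level 2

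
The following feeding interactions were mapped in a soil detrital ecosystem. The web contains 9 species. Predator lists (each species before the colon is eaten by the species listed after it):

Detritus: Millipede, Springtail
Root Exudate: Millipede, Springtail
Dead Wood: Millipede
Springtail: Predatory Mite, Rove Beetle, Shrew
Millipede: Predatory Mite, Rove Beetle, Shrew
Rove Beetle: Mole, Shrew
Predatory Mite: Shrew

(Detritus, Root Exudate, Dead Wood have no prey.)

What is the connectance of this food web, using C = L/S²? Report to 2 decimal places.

C = 0.17

The web has S = 9 species and L = 14 feeding links.
C = L / S² = 14 / 81 = 0.1728 ≈ 0.17.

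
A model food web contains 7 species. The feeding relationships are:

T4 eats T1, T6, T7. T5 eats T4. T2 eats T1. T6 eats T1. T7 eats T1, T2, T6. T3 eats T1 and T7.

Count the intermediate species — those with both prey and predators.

Intermediate species (has both prey and predators): T2, T6, T7, T4.
Count: 4.

4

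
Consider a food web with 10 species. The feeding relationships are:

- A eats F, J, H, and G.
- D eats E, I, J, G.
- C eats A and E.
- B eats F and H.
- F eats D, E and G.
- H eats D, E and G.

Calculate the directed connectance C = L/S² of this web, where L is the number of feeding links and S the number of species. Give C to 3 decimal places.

C = 0.180

The web has S = 10 species and L = 18 feeding links.
C = L / S² = 18 / 100 = 0.1800 ≈ 0.180.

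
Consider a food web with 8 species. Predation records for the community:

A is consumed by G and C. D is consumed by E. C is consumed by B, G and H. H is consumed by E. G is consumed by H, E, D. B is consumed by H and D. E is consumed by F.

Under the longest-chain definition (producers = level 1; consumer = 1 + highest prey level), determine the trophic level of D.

A is a producer → level 1.
C eats A → level 2.
G eats C (level 2); other prey at levels: A 1 → level 3.
D eats G (level 3); other prey at levels: B 3 → level 4.

Trophic level 4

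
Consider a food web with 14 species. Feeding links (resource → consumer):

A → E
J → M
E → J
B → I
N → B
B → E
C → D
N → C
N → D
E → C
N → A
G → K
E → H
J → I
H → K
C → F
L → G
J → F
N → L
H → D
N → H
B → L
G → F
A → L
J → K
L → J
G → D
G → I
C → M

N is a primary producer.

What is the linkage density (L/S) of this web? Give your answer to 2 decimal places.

L/S = 2.07

There are L = 29 links among S = 14 species.
L/S = 29/14 = 2.0714 ≈ 2.07.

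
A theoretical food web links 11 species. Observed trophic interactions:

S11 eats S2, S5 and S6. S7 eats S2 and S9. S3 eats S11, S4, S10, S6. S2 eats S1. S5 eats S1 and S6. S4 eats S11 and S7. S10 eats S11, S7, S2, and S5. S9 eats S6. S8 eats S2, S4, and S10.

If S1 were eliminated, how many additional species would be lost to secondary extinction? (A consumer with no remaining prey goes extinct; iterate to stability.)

1

Remove S1.
Round 1: S2 (all prey gone) → extinct.
No further losses. Total secondary extinctions: 1.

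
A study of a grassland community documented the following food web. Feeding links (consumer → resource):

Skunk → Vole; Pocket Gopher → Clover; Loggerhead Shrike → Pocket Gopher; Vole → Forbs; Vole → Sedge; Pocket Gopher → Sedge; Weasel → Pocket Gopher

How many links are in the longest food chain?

One longest chain: Sedge → Vole → Skunk.
It has 3 species and 2 links.

2 links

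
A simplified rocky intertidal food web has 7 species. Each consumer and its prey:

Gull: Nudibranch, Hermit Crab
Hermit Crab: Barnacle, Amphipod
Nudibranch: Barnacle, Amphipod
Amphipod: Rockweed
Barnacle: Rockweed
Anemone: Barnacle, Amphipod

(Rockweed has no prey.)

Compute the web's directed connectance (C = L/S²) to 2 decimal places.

The web has S = 7 species and L = 10 feeding links.
C = L / S² = 10 / 49 = 0.2041 ≈ 0.20.

C = 0.20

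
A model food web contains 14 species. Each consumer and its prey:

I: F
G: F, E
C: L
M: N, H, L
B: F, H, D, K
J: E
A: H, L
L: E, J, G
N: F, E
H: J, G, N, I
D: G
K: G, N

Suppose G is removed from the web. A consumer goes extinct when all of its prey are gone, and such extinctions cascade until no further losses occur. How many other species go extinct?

Remove G.
Round 1: D (all prey gone) → extinct.
No further losses. Total secondary extinctions: 1.

1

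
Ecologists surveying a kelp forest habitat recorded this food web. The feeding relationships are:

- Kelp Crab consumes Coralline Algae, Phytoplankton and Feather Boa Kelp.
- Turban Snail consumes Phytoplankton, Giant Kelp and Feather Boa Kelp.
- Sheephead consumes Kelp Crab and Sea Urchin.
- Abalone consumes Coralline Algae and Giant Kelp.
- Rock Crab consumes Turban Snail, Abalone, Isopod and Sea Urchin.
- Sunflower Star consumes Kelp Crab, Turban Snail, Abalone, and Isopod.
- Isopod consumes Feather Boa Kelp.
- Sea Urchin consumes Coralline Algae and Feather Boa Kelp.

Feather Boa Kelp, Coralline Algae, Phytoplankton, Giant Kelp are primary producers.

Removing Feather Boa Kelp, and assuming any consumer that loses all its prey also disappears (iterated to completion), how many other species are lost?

Remove Feather Boa Kelp.
Round 1: Isopod (all prey gone) → extinct.
No further losses. Total secondary extinctions: 1.

1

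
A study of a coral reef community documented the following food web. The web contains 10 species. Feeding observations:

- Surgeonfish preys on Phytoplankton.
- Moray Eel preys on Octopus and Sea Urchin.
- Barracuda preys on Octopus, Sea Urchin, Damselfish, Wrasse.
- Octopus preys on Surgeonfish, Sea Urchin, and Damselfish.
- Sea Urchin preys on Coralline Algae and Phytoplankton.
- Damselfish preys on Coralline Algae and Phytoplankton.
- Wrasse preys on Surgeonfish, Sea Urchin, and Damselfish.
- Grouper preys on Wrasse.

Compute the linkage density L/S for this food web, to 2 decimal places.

There are L = 18 links among S = 10 species.
L/S = 18/10 = 1.8000 ≈ 1.80.

L/S = 1.80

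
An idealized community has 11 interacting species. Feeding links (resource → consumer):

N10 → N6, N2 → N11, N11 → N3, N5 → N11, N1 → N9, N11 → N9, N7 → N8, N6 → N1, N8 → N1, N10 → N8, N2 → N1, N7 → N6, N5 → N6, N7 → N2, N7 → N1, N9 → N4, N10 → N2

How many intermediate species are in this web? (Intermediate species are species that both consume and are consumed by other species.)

Intermediate species (has both prey and predators): N2, N8, N6, N11, N1, N9.
Count: 6.

6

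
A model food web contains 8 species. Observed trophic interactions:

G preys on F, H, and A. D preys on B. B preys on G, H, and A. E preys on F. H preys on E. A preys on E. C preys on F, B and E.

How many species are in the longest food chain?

6 species

One longest chain: F → E → A → G → B → D.
It has 6 species and 5 links.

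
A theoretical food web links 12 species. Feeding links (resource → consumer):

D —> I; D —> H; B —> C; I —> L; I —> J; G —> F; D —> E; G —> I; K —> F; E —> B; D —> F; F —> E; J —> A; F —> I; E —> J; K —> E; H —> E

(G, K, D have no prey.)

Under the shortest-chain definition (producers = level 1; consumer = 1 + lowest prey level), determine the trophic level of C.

Trophic level 4

K is a producer → level 1.
E eats K → level 2.
B eats E → level 3.
C eats B → level 4.
No prey of C is below level 3, so 4 is the minimum.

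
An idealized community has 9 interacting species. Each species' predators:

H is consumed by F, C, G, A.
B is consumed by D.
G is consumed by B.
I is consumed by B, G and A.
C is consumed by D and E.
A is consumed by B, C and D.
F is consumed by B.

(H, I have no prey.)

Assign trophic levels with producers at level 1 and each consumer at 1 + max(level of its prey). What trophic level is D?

Trophic level 4

H is a producer → level 1.
A eats H (level 1); other prey at levels: I 1 → level 2.
C eats A (level 2); other prey at levels: H 1 → level 3.
D eats C (level 3); other prey at levels: A 2, B 3 → level 4.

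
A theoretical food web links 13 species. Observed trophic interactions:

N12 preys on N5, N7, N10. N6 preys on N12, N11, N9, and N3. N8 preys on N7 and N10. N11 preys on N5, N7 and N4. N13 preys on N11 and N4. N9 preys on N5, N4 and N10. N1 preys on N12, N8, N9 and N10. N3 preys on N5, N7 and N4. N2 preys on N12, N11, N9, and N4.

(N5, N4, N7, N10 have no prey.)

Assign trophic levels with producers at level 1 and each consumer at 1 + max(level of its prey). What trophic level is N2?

Trophic level 3

N5 is a producer → level 1.
N12 eats N5 (level 1); other prey at levels: N7 1, N10 1 → level 2.
N2 eats N12 (level 2); other prey at levels: N4 1, N9 2, N11 2 → level 3.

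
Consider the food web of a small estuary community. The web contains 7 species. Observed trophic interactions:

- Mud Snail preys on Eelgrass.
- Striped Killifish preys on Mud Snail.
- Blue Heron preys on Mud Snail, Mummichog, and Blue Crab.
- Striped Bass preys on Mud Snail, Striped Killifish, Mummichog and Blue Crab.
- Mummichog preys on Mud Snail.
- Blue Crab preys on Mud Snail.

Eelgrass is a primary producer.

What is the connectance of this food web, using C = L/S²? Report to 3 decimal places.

C = 0.224

The web has S = 7 species and L = 11 feeding links.
C = L / S² = 11 / 49 = 0.2245 ≈ 0.224.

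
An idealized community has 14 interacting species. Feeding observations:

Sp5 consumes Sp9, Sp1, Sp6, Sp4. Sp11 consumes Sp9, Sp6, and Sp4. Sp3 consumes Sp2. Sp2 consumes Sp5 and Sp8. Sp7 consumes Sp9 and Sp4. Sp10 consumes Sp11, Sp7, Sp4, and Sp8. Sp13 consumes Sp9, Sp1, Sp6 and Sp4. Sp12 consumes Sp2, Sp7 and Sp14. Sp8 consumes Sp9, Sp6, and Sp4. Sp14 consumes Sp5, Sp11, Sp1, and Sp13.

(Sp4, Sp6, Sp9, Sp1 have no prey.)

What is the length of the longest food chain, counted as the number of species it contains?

One longest chain: Sp4 → Sp8 → Sp2 → Sp3.
It has 4 species and 3 links.

4 species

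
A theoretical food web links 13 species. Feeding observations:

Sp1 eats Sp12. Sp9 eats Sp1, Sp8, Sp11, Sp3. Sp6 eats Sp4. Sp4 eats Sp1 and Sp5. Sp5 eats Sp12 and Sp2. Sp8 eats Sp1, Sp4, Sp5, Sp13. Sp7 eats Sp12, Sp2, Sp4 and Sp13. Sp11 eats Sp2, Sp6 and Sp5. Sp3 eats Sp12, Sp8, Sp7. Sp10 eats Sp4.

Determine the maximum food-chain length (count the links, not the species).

One longest chain: Sp12 → Sp5 → Sp4 → Sp6 → Sp11 → Sp9.
It has 6 species and 5 links.

5 links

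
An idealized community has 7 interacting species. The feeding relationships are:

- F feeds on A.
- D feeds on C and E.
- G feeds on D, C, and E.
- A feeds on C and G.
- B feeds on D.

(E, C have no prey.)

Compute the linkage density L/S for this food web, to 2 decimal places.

There are L = 9 links among S = 7 species.
L/S = 9/7 = 1.2857 ≈ 1.29.

L/S = 1.29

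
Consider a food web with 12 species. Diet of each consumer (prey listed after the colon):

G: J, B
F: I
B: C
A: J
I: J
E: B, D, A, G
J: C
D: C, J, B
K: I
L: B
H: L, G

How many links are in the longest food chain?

3 links

One longest chain: C → J → I → K.
It has 4 species and 3 links.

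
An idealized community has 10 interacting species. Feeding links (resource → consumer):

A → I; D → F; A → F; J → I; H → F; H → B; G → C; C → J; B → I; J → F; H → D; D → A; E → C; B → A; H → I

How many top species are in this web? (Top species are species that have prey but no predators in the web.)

Top species (has prey, but nothing eats it): F, I.
Count: 2.

2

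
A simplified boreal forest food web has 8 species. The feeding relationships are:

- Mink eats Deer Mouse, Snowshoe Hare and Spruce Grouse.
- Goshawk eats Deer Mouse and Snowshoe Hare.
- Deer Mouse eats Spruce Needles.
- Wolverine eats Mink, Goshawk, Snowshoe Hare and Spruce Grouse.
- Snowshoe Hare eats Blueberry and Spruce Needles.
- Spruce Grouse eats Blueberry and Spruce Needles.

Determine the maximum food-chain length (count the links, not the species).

3 links

One longest chain: Blueberry → Spruce Grouse → Mink → Wolverine.
It has 4 species and 3 links.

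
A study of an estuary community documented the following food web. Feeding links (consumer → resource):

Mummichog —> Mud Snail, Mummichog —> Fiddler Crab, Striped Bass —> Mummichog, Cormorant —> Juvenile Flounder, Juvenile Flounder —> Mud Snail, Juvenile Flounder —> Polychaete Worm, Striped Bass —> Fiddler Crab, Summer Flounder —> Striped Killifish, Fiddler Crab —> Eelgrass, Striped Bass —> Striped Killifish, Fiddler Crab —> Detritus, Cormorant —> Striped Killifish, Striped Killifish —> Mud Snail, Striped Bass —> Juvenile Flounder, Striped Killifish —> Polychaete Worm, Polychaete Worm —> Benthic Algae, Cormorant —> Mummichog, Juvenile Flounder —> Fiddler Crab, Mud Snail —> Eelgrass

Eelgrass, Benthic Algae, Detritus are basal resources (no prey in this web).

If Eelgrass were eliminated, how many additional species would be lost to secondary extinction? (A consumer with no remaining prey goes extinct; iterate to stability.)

1

Remove Eelgrass.
Round 1: Mud Snail (all prey gone) → extinct.
No further losses. Total secondary extinctions: 1.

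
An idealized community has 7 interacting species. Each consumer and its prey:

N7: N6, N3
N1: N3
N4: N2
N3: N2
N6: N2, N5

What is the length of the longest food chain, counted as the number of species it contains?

One longest chain: N2 → N6 → N7.
It has 3 species and 2 links.

3 species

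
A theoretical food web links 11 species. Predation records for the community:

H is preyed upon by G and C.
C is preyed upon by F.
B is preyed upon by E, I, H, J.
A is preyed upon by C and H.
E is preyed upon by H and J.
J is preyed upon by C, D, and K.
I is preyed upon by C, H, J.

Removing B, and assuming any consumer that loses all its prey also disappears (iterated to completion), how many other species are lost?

5

Remove B.
Round 1: I (all prey gone), E (all prey gone) → extinct.
Round 2: J (all prey gone) → extinct.
Round 3: D (all prey gone), K (all prey gone) → extinct.
No further losses. Total secondary extinctions: 5.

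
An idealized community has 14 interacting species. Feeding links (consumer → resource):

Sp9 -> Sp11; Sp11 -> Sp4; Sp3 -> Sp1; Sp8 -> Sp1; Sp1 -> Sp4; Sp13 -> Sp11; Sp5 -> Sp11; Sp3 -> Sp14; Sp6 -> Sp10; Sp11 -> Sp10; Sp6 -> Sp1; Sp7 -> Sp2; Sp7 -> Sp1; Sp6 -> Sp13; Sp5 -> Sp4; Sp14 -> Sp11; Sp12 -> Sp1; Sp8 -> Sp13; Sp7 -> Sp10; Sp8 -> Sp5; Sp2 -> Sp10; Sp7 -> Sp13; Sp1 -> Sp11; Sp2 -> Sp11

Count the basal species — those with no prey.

Basal species (no prey listed): Sp10, Sp4.
Count: 2.

2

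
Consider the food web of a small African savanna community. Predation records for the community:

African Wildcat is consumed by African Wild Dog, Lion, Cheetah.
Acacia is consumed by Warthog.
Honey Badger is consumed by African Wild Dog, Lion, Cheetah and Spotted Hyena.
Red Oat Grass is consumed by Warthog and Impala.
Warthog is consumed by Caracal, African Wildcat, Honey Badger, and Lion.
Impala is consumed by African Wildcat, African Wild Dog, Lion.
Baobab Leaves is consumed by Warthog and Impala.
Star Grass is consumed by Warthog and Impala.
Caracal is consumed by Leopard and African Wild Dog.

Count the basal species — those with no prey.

Basal species (no prey listed): Baobab Leaves, Acacia, Red Oat Grass, Star Grass.
Count: 4.

4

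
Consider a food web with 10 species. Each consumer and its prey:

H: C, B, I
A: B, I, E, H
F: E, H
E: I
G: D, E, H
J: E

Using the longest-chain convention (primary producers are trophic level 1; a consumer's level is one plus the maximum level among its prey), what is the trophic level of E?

I is a producer → level 1.
E eats I → level 2.

Trophic level 2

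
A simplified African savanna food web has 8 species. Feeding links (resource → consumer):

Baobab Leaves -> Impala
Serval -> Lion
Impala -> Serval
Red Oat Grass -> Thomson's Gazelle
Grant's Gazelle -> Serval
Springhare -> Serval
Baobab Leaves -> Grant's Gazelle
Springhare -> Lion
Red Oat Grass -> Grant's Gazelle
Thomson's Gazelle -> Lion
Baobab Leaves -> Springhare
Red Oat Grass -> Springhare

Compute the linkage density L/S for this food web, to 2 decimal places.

L/S = 1.50

There are L = 12 links among S = 8 species.
L/S = 12/8 = 1.5000 ≈ 1.50.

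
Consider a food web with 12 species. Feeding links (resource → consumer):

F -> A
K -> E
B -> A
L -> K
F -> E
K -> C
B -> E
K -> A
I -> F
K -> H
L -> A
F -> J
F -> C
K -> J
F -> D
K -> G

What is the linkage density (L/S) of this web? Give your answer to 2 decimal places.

There are L = 16 links among S = 12 species.
L/S = 16/12 = 1.3333 ≈ 1.33.

L/S = 1.33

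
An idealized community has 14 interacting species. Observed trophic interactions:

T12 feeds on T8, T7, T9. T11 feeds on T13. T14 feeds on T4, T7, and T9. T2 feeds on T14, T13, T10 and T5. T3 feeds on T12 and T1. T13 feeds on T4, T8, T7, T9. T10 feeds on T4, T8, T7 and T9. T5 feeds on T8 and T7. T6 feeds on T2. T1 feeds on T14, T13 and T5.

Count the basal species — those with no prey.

4

Basal species (no prey listed): T4, T9, T8, T7.
Count: 4.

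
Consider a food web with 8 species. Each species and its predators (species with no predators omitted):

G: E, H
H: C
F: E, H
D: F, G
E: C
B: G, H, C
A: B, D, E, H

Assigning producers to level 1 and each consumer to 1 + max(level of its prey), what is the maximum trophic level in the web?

Producers (level 1): A.
A → D → F → E → C gives C level 5.
No species has a prey at level 5, so no species reaches level 6.

5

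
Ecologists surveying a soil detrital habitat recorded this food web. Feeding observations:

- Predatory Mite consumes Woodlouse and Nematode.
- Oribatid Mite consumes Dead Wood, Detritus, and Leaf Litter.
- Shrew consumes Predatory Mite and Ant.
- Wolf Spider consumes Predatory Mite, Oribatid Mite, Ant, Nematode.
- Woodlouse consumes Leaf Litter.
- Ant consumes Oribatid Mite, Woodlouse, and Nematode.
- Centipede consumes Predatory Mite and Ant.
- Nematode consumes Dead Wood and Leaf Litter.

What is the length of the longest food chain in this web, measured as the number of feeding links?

One longest chain: Leaf Litter → Woodlouse → Ant → Shrew.
It has 4 species and 3 links.

3 links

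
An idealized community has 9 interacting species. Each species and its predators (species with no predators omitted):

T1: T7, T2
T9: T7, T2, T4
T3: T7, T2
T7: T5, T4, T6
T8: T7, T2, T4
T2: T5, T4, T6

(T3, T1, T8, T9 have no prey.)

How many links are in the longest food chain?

One longest chain: T3 → T7 → T5.
It has 3 species and 2 links.

2 links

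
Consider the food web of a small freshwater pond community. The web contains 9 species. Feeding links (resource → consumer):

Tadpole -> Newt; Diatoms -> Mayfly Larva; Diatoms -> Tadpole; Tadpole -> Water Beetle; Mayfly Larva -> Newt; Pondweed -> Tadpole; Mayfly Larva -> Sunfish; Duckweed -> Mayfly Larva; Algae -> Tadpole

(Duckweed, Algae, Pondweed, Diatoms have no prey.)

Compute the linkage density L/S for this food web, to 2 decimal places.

L/S = 1.00

There are L = 9 links among S = 9 species.
L/S = 9/9 = 1.0000 ≈ 1.00.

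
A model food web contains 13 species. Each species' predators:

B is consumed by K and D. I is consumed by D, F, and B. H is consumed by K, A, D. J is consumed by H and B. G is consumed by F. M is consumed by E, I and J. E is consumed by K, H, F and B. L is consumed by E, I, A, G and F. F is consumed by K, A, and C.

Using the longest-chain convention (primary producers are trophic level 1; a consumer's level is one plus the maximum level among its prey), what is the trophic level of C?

L is a producer → level 1.
E eats L (level 1); other prey at levels: M 1 → level 2.
F eats E (level 2); other prey at levels: L 1, I 2, G 2 → level 3.
C eats F → level 4.

Trophic level 4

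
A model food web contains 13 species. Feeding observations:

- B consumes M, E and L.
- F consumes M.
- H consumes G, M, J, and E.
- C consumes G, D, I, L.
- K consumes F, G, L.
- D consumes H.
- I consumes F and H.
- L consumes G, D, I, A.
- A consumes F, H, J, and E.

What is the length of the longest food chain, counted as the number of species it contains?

One longest chain: M → F → A → L → K.
It has 5 species and 4 links.

5 species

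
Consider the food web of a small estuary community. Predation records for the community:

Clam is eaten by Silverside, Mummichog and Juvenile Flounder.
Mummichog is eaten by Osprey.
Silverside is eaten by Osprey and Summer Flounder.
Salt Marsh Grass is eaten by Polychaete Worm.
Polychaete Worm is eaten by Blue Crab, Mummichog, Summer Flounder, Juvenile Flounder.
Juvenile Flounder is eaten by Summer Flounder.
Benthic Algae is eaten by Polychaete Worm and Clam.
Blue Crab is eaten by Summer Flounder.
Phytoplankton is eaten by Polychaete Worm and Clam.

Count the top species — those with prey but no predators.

2

Top species (has prey, but nothing eats it): Osprey, Summer Flounder.
Count: 2.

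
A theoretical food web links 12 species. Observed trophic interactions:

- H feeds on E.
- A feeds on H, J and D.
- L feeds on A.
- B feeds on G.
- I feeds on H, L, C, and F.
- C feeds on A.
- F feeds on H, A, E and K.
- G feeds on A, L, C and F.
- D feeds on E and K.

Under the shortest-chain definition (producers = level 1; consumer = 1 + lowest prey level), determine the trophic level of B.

J is a producer → level 1.
A eats J → level 2.
G eats A → level 3.
B eats G → level 4.
No prey of B is below level 3, so 4 is the minimum.

Trophic level 4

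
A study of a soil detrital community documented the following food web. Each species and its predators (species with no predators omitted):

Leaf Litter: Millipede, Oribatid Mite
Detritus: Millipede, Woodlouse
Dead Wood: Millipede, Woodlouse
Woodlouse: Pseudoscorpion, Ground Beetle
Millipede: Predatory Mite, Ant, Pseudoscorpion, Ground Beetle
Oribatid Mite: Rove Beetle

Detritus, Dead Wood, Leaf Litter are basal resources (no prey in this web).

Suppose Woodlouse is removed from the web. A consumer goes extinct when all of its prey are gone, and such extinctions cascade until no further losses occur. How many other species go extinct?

0

Remove Woodlouse.
Every predator of it retains at least one other prey: Pseudoscorpion still has Millipede; Ground Beetle still has Millipede.
No consumer loses all prey, so no secondary extinctions occur.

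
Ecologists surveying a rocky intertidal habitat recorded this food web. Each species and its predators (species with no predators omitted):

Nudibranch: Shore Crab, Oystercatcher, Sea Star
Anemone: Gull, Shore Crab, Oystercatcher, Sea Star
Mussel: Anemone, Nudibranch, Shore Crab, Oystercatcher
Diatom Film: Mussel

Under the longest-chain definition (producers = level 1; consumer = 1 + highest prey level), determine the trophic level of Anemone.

Diatom Film is a producer → level 1.
Mussel eats Diatom Film → level 2.
Anemone eats Mussel → level 3.

Trophic level 3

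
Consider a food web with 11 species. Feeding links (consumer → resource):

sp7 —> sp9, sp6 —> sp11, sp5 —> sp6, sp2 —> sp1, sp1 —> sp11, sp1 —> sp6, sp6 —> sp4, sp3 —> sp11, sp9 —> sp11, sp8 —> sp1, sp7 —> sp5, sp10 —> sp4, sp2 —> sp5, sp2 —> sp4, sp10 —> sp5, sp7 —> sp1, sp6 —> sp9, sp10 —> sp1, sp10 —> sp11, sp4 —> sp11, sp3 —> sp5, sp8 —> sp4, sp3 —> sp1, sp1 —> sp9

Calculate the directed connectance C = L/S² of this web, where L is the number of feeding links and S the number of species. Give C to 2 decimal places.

The web has S = 11 species and L = 24 feeding links.
C = L / S² = 24 / 121 = 0.1983 ≈ 0.20.

C = 0.20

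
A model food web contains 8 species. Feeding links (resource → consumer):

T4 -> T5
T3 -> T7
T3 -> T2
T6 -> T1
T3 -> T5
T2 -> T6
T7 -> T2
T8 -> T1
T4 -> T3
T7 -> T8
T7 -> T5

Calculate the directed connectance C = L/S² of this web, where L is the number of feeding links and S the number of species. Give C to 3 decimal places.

The web has S = 8 species and L = 11 feeding links.
C = L / S² = 11 / 64 = 0.1719 ≈ 0.172.

C = 0.172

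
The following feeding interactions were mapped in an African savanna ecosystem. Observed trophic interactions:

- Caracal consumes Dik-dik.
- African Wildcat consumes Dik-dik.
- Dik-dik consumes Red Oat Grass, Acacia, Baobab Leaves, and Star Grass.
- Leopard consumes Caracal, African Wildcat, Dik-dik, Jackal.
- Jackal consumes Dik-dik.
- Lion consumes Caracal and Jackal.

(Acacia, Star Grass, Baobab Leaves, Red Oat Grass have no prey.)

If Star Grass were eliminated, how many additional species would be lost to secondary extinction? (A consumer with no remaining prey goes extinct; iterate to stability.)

Remove Star Grass.
Every predator of it retains at least one other prey: Dik-dik still has Acacia, Baobab Leaves, Red Oat Grass.
No consumer loses all prey, so no secondary extinctions occur.

0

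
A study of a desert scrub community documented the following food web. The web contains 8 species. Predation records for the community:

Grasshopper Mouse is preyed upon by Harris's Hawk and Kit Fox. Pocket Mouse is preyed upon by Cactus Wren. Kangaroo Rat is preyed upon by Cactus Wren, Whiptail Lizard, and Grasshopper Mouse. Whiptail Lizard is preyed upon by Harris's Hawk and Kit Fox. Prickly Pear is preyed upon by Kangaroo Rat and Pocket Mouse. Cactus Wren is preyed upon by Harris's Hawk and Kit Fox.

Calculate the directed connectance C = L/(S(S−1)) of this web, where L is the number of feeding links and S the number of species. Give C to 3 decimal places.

The web has S = 8 species and L = 12 feeding links.
C = L / (S(S−1)) = 12 / 56 = 0.2143 ≈ 0.214.

C = 0.214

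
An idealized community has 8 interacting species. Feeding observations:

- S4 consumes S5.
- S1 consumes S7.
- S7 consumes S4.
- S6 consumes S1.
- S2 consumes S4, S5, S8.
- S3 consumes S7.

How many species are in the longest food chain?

5 species

One longest chain: S5 → S4 → S7 → S1 → S6.
It has 5 species and 4 links.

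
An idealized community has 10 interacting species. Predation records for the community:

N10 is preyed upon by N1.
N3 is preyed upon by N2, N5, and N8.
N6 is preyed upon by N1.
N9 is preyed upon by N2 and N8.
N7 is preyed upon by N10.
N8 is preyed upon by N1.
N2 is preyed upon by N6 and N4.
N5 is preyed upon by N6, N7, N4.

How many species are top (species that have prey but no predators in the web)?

2

Top species (has prey, but nothing eats it): N4, N1.
Count: 2.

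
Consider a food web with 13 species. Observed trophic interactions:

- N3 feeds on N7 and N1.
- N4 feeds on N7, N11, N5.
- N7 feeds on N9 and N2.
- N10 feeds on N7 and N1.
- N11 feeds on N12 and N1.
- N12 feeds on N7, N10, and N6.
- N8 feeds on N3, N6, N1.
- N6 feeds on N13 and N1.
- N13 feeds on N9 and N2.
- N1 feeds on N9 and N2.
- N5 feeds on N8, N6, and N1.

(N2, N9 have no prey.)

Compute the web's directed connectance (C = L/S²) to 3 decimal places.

The web has S = 13 species and L = 26 feeding links.
C = L / S² = 26 / 169 = 0.1538 ≈ 0.154.

C = 0.154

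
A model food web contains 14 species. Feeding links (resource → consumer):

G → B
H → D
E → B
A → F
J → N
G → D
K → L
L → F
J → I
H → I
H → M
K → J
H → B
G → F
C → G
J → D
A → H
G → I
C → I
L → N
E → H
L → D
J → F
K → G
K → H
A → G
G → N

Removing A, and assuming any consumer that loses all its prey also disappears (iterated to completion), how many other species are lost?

Remove A.
Every predator of it retains at least one other prey: G still has K, C; H still has K, E; F still has L, J, G.
No consumer loses all prey, so no secondary extinctions occur.

0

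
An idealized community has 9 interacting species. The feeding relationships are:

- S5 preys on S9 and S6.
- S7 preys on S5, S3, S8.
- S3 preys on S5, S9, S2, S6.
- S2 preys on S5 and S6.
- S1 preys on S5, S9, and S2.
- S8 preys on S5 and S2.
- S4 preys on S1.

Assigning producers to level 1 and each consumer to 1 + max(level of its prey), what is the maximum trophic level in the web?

Producers (level 1): S9, S6.
S9 → S5 → S2 → S8 → S7 gives S7 level 5.
No species has a prey at level 5, so no species reaches level 6.

5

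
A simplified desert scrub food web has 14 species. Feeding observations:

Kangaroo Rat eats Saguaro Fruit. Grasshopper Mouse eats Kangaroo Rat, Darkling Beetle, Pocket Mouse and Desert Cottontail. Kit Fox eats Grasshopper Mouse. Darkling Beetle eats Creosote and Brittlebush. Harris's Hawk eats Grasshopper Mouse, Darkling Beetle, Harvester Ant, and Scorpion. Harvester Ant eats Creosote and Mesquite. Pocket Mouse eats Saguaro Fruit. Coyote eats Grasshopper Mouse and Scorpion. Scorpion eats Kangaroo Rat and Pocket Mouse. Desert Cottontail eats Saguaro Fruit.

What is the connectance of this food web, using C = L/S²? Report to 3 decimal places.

The web has S = 14 species and L = 20 feeding links.
C = L / S² = 20 / 196 = 0.1020 ≈ 0.102.

C = 0.102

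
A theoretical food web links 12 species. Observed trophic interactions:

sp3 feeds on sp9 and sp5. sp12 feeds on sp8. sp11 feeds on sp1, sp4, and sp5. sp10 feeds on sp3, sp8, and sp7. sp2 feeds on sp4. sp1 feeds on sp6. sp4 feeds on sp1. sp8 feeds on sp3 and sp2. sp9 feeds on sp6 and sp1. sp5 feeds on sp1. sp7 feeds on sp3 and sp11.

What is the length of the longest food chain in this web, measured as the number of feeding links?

One longest chain: sp6 → sp1 → sp9 → sp3 → sp7 → sp10.
It has 6 species and 5 links.

5 links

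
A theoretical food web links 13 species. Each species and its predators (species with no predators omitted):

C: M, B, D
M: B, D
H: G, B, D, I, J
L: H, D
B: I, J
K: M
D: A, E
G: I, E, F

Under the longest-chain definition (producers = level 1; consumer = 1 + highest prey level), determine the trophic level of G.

Trophic level 3

L is a producer → level 1.
H eats L → level 2.
G eats H → level 3.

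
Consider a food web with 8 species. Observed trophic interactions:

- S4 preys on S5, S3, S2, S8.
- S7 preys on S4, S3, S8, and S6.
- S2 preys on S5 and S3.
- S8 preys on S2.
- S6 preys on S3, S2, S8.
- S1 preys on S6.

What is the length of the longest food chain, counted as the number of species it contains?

One longest chain: S5 → S2 → S8 → S6 → S7.
It has 5 species and 4 links.

5 species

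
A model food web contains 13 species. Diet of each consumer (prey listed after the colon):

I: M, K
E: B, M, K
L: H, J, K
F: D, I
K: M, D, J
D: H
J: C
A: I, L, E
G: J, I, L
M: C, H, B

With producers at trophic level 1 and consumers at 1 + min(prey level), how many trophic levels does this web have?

Producers (level 1): C, H, B.
Following each consumer down to its lowest-level prey: C → M → I (levels 1 through 3).
All prey of I (M 2, K 3) are at level 2 or above, so I is at level 1 + 2 = 3.
Every consumer has at least one prey at level 2 or below, so none exceeds level 3.

3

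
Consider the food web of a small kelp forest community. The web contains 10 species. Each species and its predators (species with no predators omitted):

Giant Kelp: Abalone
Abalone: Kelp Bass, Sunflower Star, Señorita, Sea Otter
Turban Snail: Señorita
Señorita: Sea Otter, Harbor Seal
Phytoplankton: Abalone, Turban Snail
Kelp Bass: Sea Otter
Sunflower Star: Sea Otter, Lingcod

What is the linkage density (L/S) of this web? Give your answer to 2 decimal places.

There are L = 13 links among S = 10 species.
L/S = 13/10 = 1.3000 ≈ 1.30.

L/S = 1.30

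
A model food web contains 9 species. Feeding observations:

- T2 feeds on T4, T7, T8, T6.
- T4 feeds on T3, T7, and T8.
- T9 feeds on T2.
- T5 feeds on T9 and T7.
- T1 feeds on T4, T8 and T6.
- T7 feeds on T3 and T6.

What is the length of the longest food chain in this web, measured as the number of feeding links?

5 links

One longest chain: T6 → T7 → T4 → T2 → T9 → T5.
It has 6 species and 5 links.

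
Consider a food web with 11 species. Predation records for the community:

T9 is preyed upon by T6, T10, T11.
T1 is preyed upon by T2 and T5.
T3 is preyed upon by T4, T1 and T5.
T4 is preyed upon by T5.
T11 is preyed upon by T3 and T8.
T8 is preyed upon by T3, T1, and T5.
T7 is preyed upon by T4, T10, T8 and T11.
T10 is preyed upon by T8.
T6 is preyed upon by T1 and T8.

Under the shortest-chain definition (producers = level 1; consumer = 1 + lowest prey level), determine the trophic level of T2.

T9 is a producer → level 1.
T6 eats T9 → level 2.
T1 eats T6 → level 3.
T2 eats T1 → level 4.
No prey of T2 is below level 3, so 4 is the minimum.

Trophic level 4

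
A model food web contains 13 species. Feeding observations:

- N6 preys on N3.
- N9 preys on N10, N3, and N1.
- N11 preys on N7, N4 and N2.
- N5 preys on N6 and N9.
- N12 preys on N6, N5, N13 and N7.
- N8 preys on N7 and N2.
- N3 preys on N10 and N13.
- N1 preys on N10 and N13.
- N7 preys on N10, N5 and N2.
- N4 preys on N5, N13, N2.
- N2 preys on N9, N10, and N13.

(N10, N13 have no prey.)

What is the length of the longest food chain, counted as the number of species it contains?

6 species

One longest chain: N10 → N3 → N9 → N2 → N7 → N8.
It has 6 species and 5 links.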